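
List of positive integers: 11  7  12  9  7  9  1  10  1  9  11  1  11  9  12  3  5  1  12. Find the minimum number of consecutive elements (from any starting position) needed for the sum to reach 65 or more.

Extend right; whenever the sum reaches 65, record the length and shrink from the left:
add 11: running sum 11 < 65
add 7: running sum 18 < 65
add 12: running sum 30 < 65
add 9: running sum 39 < 65
add 7: running sum 46 < 65
add 9: running sum 55 < 65
add 1: running sum 56 < 65
end 7: [11, 7, 12, 9, 7, 9, 1, 10] sum 66, len 8
end 8: [11, 7, 12, 9, 7, 9, 1, 10, 1] sum 67, len 9
end 9: [7, 12, 9, 7, 9, 1, 10, 1, 9] sum 65, len 9
end 10: [12, 9, 7, 9, 1, 10, 1, 9, 11] sum 69, len 9
end 11: [12, 9, 7, 9, 1, 10, 1, 9, 11, 1] sum 70, len 10
end 12: [9, 7, 9, 1, 10, 1, 9, 11, 1, 11] sum 69, len 10
end 13: [7, 9, 1, 10, 1, 9, 11, 1, 11, 9] sum 69, len 10
end 14: [1, 10, 1, 9, 11, 1, 11, 9, 12] sum 65, len 9
end 15: [10, 1, 9, 11, 1, 11, 9, 12, 3] sum 67, len 9
end 16: [10, 1, 9, 11, 1, 11, 9, 12, 3, 5] sum 72, len 10
end 17: [10, 1, 9, 11, 1, 11, 9, 12, 3, 5, 1] sum 73, len 11
end 18: [11, 1, 11, 9, 12, 3, 5, 1, 12] sum 65, len 9
Shortest qualifying length: 8.

8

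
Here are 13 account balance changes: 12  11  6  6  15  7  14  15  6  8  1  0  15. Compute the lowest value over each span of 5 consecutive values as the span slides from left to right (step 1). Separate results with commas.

6, 6, 6, 6, 6, 6, 1, 0, 0

Sliding a size-5 window across the 13 values:
[12, 11, 6, 6, 15] → min 6
[11, 6, 6, 15, 7] → min 6
[6, 6, 15, 7, 14] → min 6
[6, 15, 7, 14, 15] → min 6
[15, 7, 14, 15, 6] → min 6
[7, 14, 15, 6, 8] → min 6
[14, 15, 6, 8, 1] → min 1
[15, 6, 8, 1, 0] → min 0
[6, 8, 1, 0, 15] → min 0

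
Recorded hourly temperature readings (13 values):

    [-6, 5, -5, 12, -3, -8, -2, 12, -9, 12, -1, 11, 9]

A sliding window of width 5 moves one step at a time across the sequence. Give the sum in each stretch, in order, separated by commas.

Sliding a size-5 window across the 13 values:
[-6, 5, -5, 12, -3] → sum 3
[5, -5, 12, -3, -8] → sum 1
[-5, 12, -3, -8, -2] → sum -6
[12, -3, -8, -2, 12] → sum 11
[-3, -8, -2, 12, -9] → sum -10
[-8, -2, 12, -9, 12] → sum 5
[-2, 12, -9, 12, -1] → sum 12
[12, -9, 12, -1, 11] → sum 25
[-9, 12, -1, 11, 9] → sum 22

3, 1, -6, 11, -10, 5, 12, 25, 22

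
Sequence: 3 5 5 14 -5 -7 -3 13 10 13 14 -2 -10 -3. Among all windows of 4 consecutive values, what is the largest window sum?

3 5 5 14 → sum 27
5 5 14 -5 → sum 19
5 14 -5 -7 → sum 7
14 -5 -7 -3 → sum -1
-5 -7 -3 13 → sum -2
-7 -3 13 10 → sum 13
-3 13 10 13 → sum 33
13 10 13 14 → sum 50
10 13 14 -2 → sum 35
13 14 -2 -10 → sum 15
14 -2 -10 -3 → sum -1
Largest of these is 50.

50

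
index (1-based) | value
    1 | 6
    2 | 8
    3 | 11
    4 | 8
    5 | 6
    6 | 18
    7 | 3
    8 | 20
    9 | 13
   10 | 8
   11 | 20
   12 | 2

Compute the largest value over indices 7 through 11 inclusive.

20

Elements at indices 7..11: 3, 20, 13, 8, 20
max(3, 20, 13, 8, 20) = 20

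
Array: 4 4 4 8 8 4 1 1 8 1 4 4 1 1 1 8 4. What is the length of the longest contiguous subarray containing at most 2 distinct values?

6

Extend right; when distinct count exceeds 2, shrink from the left:
[4] 1 distinct, len 1
[4, 4] 1 distinct, len 2
[4, 4, 4] 1 distinct, len 3
[4, 4, 4, 8] 2 distinct, len 4
[4, 4, 4, 8, 8] 2 distinct, len 5
[4, 4, 4, 8, 8, 4] 2 distinct, len 6
[4, 1] 2 distinct, len 2
[4, 1, 1] 2 distinct, len 3
[1, 1, 8] 2 distinct, len 3
[1, 1, 8, 1] 2 distinct, len 4
[1, 4] 2 distinct, len 2
[1, 4, 4] 2 distinct, len 3
[1, 4, 4, 1] 2 distinct, len 4
[1, 4, 4, 1, 1] 2 distinct, len 5
[1, 4, 4, 1, 1, 1] 2 distinct, len 6
[1, 1, 1, 8] 2 distinct, len 4
[8, 4] 2 distinct, len 2
Longest length with ≤2 distinct: 6.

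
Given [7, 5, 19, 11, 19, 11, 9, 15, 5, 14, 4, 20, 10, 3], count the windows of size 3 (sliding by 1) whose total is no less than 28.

11

7 5 19 → sum 31  ≥ 28 ✓
5 19 11 → sum 35  ≥ 28 ✓
19 11 19 → sum 49  ≥ 28 ✓
11 19 11 → sum 41  ≥ 28 ✓
19 11 9 → sum 39  ≥ 28 ✓
11 9 15 → sum 35  ≥ 28 ✓
9 15 5 → sum 29  ≥ 28 ✓
15 5 14 → sum 34  ≥ 28 ✓
5 14 4 → sum 23
14 4 20 → sum 38  ≥ 28 ✓
4 20 10 → sum 34  ≥ 28 ✓
20 10 3 → sum 33  ≥ 28 ✓
11 windows satisfy the condition.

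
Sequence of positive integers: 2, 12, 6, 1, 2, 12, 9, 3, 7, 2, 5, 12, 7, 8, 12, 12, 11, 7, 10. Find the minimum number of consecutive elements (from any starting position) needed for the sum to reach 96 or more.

12

add 2: running sum 2 < 96
add 12: running sum 14 < 96
add 6: running sum 20 < 96
add 1: running sum 21 < 96
add 2: running sum 23 < 96
add 12: running sum 35 < 96
add 9: running sum 44 < 96
add 3: running sum 47 < 96
add 7: running sum 54 < 96
add 2: running sum 56 < 96
add 5: running sum 61 < 96
add 12: running sum 73 < 96
add 7: running sum 80 < 96
add 8: running sum 88 < 96
end 14: [12, 6, 1, 2, 12, 9, 3, 7, 2, 5, 12, 7, 8, 12] sum 98, len 14
end 15: [6, 1, 2, 12, 9, 3, 7, 2, 5, 12, 7, 8, 12, 12] sum 98, len 14
end 16: [12, 9, 3, 7, 2, 5, 12, 7, 8, 12, 12, 11] sum 100, len 12
end 17: [12, 9, 3, 7, 2, 5, 12, 7, 8, 12, 12, 11, 7] sum 107, len 13
end 18: [3, 7, 2, 5, 12, 7, 8, 12, 12, 11, 7, 10] sum 96, len 12
Shortest qualifying length: 12.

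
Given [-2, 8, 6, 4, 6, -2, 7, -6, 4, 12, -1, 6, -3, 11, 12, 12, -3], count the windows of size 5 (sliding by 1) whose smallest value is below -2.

10

[-2, 8, 6, 4, 6] → min -2
[8, 6, 4, 6, -2] → min -2
[6, 4, 6, -2, 7] → min -2
[4, 6, -2, 7, -6] → min -6  < -2 ✓
[6, -2, 7, -6, 4] → min -6  < -2 ✓
[-2, 7, -6, 4, 12] → min -6  < -2 ✓
[7, -6, 4, 12, -1] → min -6  < -2 ✓
[-6, 4, 12, -1, 6] → min -6  < -2 ✓
[4, 12, -1, 6, -3] → min -3  < -2 ✓
[12, -1, 6, -3, 11] → min -3  < -2 ✓
[-1, 6, -3, 11, 12] → min -3  < -2 ✓
[6, -3, 11, 12, 12] → min -3  < -2 ✓
[-3, 11, 12, 12, -3] → min -3  < -2 ✓
10 windows satisfy the condition.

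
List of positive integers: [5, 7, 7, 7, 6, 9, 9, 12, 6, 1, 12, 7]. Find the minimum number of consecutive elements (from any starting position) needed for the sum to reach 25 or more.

add 5: running sum 5 < 25
add 7: running sum 12 < 25
add 7: running sum 19 < 25
add 7: shortest ending here [5, 7, 7, 7] sum 26, len 4
add 6: shortest ending here [7, 7, 7, 6] sum 27, len 4
add 9: shortest ending here [7, 7, 6, 9] sum 29, len 4
add 9: shortest ending here [7, 6, 9, 9] sum 31, len 4
add 12: shortest ending here [9, 9, 12] sum 30, len 3
add 6: shortest ending here [9, 12, 6] sum 27, len 3
add 1: shortest ending here [9, 12, 6, 1] sum 28, len 4
add 12: shortest ending here [12, 6, 1, 12] sum 31, len 4
add 7: shortest ending here [6, 1, 12, 7] sum 26, len 4
Shortest qualifying length: 3.

3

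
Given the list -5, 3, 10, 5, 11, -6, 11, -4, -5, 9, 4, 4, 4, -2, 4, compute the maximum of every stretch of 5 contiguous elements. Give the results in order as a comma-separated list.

-5 3 10 5 11 → max 11
3 10 5 11 -6 → max 11
10 5 11 -6 11 → max 11
5 11 -6 11 -4 → max 11
11 -6 11 -4 -5 → max 11
-6 11 -4 -5 9 → max 11
11 -4 -5 9 4 → max 11
-4 -5 9 4 4 → max 9
-5 9 4 4 4 → max 9
9 4 4 4 -2 → max 9
4 4 4 -2 4 → max 4

11, 11, 11, 11, 11, 11, 11, 9, 9, 9, 4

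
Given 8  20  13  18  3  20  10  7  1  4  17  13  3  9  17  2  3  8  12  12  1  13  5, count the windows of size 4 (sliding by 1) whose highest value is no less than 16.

[8, 20, 13, 18] → max 20  ≥ 16 ✓
[20, 13, 18, 3] → max 20  ≥ 16 ✓
[13, 18, 3, 20] → max 20  ≥ 16 ✓
[18, 3, 20, 10] → max 20  ≥ 16 ✓
[3, 20, 10, 7] → max 20  ≥ 16 ✓
[20, 10, 7, 1] → max 20  ≥ 16 ✓
[10, 7, 1, 4] → max 10
[7, 1, 4, 17] → max 17  ≥ 16 ✓
[1, 4, 17, 13] → max 17  ≥ 16 ✓
[4, 17, 13, 3] → max 17  ≥ 16 ✓
[17, 13, 3, 9] → max 17  ≥ 16 ✓
[13, 3, 9, 17] → max 17  ≥ 16 ✓
[3, 9, 17, 2] → max 17  ≥ 16 ✓
[9, 17, 2, 3] → max 17  ≥ 16 ✓
[17, 2, 3, 8] → max 17  ≥ 16 ✓
[2, 3, 8, 12] → max 12
[3, 8, 12, 12] → max 12
[8, 12, 12, 1] → max 12
[12, 12, 1, 13] → max 13
[12, 1, 13, 5] → max 13
14 windows satisfy the condition.

14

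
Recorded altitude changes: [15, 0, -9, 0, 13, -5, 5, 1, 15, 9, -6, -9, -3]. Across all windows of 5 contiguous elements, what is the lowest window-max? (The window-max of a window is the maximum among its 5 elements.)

[15, 0, -9, 0, 13] → max 15
[0, -9, 0, 13, -5] → max 13
[-9, 0, 13, -5, 5] → max 13
[0, 13, -5, 5, 1] → max 13
[13, -5, 5, 1, 15] → max 15
[-5, 5, 1, 15, 9] → max 15
[5, 1, 15, 9, -6] → max 15
[1, 15, 9, -6, -9] → max 15
[15, 9, -6, -9, -3] → max 15
Lowest of these is 13.

13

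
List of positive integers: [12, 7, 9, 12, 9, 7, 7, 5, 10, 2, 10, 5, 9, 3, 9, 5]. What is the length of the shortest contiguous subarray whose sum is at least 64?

8

add 12: running sum 12 < 64
add 7: running sum 19 < 64
add 9: running sum 28 < 64
add 12: running sum 40 < 64
add 9: running sum 49 < 64
add 7: running sum 56 < 64
add 7: running sum 63 < 64
add 5: shortest ending here [12, 7, 9, 12, 9, 7, 7, 5] sum 68, len 8
add 10: shortest ending here [7, 9, 12, 9, 7, 7, 5, 10] sum 66, len 8
add 2: shortest ending here [7, 9, 12, 9, 7, 7, 5, 10, 2] sum 68, len 9
add 10: shortest ending here [9, 12, 9, 7, 7, 5, 10, 2, 10] sum 71, len 9
add 5: shortest ending here [12, 9, 7, 7, 5, 10, 2, 10, 5] sum 67, len 9
add 9: shortest ending here [9, 7, 7, 5, 10, 2, 10, 5, 9] sum 64, len 9
add 3: shortest ending here [9, 7, 7, 5, 10, 2, 10, 5, 9, 3] sum 67, len 10
add 9: shortest ending here [7, 7, 5, 10, 2, 10, 5, 9, 3, 9] sum 67, len 10
add 5: shortest ending here [7, 5, 10, 2, 10, 5, 9, 3, 9, 5] sum 65, len 10
Shortest qualifying length: 8.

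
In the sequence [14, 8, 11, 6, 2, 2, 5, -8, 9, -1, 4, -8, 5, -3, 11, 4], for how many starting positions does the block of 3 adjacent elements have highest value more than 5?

9

[14, 8, 11] → max 14  > 5 ✓
[8, 11, 6] → max 11  > 5 ✓
[11, 6, 2] → max 11  > 5 ✓
[6, 2, 2] → max 6  > 5 ✓
[2, 2, 5] → max 5
[2, 5, -8] → max 5
[5, -8, 9] → max 9  > 5 ✓
[-8, 9, -1] → max 9  > 5 ✓
[9, -1, 4] → max 9  > 5 ✓
[-1, 4, -8] → max 4
[4, -8, 5] → max 5
[-8, 5, -3] → max 5
[5, -3, 11] → max 11  > 5 ✓
[-3, 11, 4] → max 11  > 5 ✓
9 windows satisfy the condition.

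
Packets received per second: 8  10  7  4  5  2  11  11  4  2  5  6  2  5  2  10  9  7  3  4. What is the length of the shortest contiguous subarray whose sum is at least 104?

18

add 8: running sum 8 < 104
add 10: running sum 18 < 104
add 7: running sum 25 < 104
add 4: running sum 29 < 104
add 5: running sum 34 < 104
add 2: running sum 36 < 104
add 11: running sum 47 < 104
add 11: running sum 58 < 104
add 4: running sum 62 < 104
add 2: running sum 64 < 104
add 5: running sum 69 < 104
add 6: running sum 75 < 104
add 2: running sum 77 < 104
add 5: running sum 82 < 104
add 2: running sum 84 < 104
add 10: running sum 94 < 104
add 9: running sum 103 < 104
add 7: shortest ending here [8, 10, 7, 4, 5, 2, 11, 11, 4, 2, 5, 6, 2, 5, 2, 10, 9, 7] sum 110, len 18
add 3: shortest ending here [10, 7, 4, 5, 2, 11, 11, 4, 2, 5, 6, 2, 5, 2, 10, 9, 7, 3] sum 105, len 18
add 4: shortest ending here [10, 7, 4, 5, 2, 11, 11, 4, 2, 5, 6, 2, 5, 2, 10, 9, 7, 3, 4] sum 109, len 19
Shortest qualifying length: 18.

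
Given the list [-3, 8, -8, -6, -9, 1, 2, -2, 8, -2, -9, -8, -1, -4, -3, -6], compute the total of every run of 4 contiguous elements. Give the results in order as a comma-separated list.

Sliding a size-4 window across the 16 values:
-3 8 -8 -6 → sum -9
8 -8 -6 -9 → sum -15
-8 -6 -9 1 → sum -22
-6 -9 1 2 → sum -12
-9 1 2 -2 → sum -8
1 2 -2 8 → sum 9
2 -2 8 -2 → sum 6
-2 8 -2 -9 → sum -5
8 -2 -9 -8 → sum -11
-2 -9 -8 -1 → sum -20
-9 -8 -1 -4 → sum -22
-8 -1 -4 -3 → sum -16
-1 -4 -3 -6 → sum -14

-9, -15, -22, -12, -8, 9, 6, -5, -11, -20, -22, -16, -14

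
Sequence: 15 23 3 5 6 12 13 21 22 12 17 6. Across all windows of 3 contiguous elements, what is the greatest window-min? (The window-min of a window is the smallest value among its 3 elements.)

13

15 23 3 → min 3
23 3 5 → min 3
3 5 6 → min 3
5 6 12 → min 5
6 12 13 → min 6
12 13 21 → min 12
13 21 22 → min 13
21 22 12 → min 12
22 12 17 → min 12
12 17 6 → min 6
Greatest of these is 13.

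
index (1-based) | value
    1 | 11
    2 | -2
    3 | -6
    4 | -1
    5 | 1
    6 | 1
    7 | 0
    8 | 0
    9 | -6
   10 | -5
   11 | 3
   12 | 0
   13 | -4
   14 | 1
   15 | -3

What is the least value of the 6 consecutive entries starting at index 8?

Elements at indices 8..13: 0, -6, -5, 3, 0, -4
min(0, -6, -5, 3, 0, -4) = -6

-6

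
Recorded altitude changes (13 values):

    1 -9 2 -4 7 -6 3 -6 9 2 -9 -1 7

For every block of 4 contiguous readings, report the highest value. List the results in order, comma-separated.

Sliding a size-4 window across the 13 values:
[1, -9, 2, -4] → max 2
[-9, 2, -4, 7] → max 7
[2, -4, 7, -6] → max 7
[-4, 7, -6, 3] → max 7
[7, -6, 3, -6] → max 7
[-6, 3, -6, 9] → max 9
[3, -6, 9, 2] → max 9
[-6, 9, 2, -9] → max 9
[9, 2, -9, -1] → max 9
[2, -9, -1, 7] → max 7

2, 7, 7, 7, 7, 9, 9, 9, 9, 7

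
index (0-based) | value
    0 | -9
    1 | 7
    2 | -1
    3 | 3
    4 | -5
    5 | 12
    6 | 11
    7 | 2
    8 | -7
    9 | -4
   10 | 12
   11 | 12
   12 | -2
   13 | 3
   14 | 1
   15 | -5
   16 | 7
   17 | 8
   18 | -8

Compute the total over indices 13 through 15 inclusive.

-1

Elements at indices 13..15: 3, 1, -5
sum(3, 1, -5) = -1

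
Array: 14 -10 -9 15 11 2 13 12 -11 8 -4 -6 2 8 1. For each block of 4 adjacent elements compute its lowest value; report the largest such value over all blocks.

Each size-4 window and its min:
(14, -10, -9, 15) → min -10
(-10, -9, 15, 11) → min -10
(-9, 15, 11, 2) → min -9
(15, 11, 2, 13) → min 2
(11, 2, 13, 12) → min 2
(2, 13, 12, -11) → min -11
(13, 12, -11, 8) → min -11
(12, -11, 8, -4) → min -11
(-11, 8, -4, -6) → min -11
(8, -4, -6, 2) → min -6
(-4, -6, 2, 8) → min -6
(-6, 2, 8, 1) → min -6
Largest of these is 2.

2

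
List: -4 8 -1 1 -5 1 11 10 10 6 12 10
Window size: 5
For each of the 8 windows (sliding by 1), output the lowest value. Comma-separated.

(-4, 8, -1, 1, -5) → min -5
(8, -1, 1, -5, 1) → min -5
(-1, 1, -5, 1, 11) → min -5
(1, -5, 1, 11, 10) → min -5
(-5, 1, 11, 10, 10) → min -5
(1, 11, 10, 10, 6) → min 1
(11, 10, 10, 6, 12) → min 6
(10, 10, 6, 12, 10) → min 6

-5, -5, -5, -5, -5, 1, 6, 6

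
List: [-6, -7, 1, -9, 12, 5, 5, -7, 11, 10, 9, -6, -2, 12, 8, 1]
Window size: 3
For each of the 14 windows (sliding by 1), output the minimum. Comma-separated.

Sliding a size-3 window across the 16 values:
-6 -7 1 → min -7
-7 1 -9 → min -9
1 -9 12 → min -9
-9 12 5 → min -9
12 5 5 → min 5
5 5 -7 → min -7
5 -7 11 → min -7
-7 11 10 → min -7
11 10 9 → min 9
10 9 -6 → min -6
9 -6 -2 → min -6
-6 -2 12 → min -6
-2 12 8 → min -2
12 8 1 → min 1

-7, -9, -9, -9, 5, -7, -7, -7, 9, -6, -6, -6, -2, 1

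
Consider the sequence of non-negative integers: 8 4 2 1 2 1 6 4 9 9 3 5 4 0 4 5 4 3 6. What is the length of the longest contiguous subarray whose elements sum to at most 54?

[8] sum 8 len 1
[8, 4] sum 12 len 2
[8, 4, 2] sum 14 len 3
[8, 4, 2, 1] sum 15 len 4
[8, 4, 2, 1, 2] sum 17 len 5
[8, 4, 2, 1, 2, 1] sum 18 len 6
[8, 4, 2, 1, 2, 1, 6] sum 24 len 7
[8, 4, 2, 1, 2, 1, 6, 4] sum 28 len 8
[8, 4, 2, 1, 2, 1, 6, 4, 9] sum 37 len 9
[8, 4, 2, 1, 2, 1, 6, 4, 9, 9] sum 46 len 10
[8, 4, 2, 1, 2, 1, 6, 4, 9, 9, 3] sum 49 len 11
[8, 4, 2, 1, 2, 1, 6, 4, 9, 9, 3, 5] sum 54 len 12
[4, 2, 1, 2, 1, 6, 4, 9, 9, 3, 5, 4] sum 50 len 12
[4, 2, 1, 2, 1, 6, 4, 9, 9, 3, 5, 4, 0] sum 50 len 13
[4, 2, 1, 2, 1, 6, 4, 9, 9, 3, 5, 4, 0, 4] sum 54 len 14
[1, 2, 1, 6, 4, 9, 9, 3, 5, 4, 0, 4, 5] sum 53 len 13
[1, 6, 4, 9, 9, 3, 5, 4, 0, 4, 5, 4] sum 54 len 12
[4, 9, 9, 3, 5, 4, 0, 4, 5, 4, 3] sum 50 len 11
[9, 9, 3, 5, 4, 0, 4, 5, 4, 3, 6] sum 52 len 11
Longest length seen: 14.

14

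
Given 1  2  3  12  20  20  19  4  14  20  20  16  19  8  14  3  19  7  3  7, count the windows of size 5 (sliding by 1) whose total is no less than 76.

6

(1, 2, 3, 12, 20) → sum 38
(2, 3, 12, 20, 20) → sum 57
(3, 12, 20, 20, 19) → sum 74
(12, 20, 20, 19, 4) → sum 75
(20, 20, 19, 4, 14) → sum 77  ≥ 76 ✓
(20, 19, 4, 14, 20) → sum 77  ≥ 76 ✓
(19, 4, 14, 20, 20) → sum 77  ≥ 76 ✓
(4, 14, 20, 20, 16) → sum 74
(14, 20, 20, 16, 19) → sum 89  ≥ 76 ✓
(20, 20, 16, 19, 8) → sum 83  ≥ 76 ✓
(20, 16, 19, 8, 14) → sum 77  ≥ 76 ✓
(16, 19, 8, 14, 3) → sum 60
(19, 8, 14, 3, 19) → sum 63
(8, 14, 3, 19, 7) → sum 51
(14, 3, 19, 7, 3) → sum 46
(3, 19, 7, 3, 7) → sum 39
6 windows satisfy the condition.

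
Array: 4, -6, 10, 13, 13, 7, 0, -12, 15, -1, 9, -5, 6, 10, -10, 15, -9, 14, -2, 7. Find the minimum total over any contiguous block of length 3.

-5

(4, -6, 10) → sum 8
(-6, 10, 13) → sum 17
(10, 13, 13) → sum 36
(13, 13, 7) → sum 33
(13, 7, 0) → sum 20
(7, 0, -12) → sum -5
(0, -12, 15) → sum 3
(-12, 15, -1) → sum 2
(15, -1, 9) → sum 23
(-1, 9, -5) → sum 3
(9, -5, 6) → sum 10
(-5, 6, 10) → sum 11
(6, 10, -10) → sum 6
(10, -10, 15) → sum 15
(-10, 15, -9) → sum -4
(15, -9, 14) → sum 20
(-9, 14, -2) → sum 3
(14, -2, 7) → sum 19
Minimum of these is -5.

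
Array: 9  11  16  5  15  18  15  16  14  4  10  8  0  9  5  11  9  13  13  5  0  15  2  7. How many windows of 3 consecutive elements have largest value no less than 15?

11

9 11 16 → max 16  ≥ 15 ✓
11 16 5 → max 16  ≥ 15 ✓
16 5 15 → max 16  ≥ 15 ✓
5 15 18 → max 18  ≥ 15 ✓
15 18 15 → max 18  ≥ 15 ✓
18 15 16 → max 18  ≥ 15 ✓
15 16 14 → max 16  ≥ 15 ✓
16 14 4 → max 16  ≥ 15 ✓
14 4 10 → max 14
4 10 8 → max 10
10 8 0 → max 10
8 0 9 → max 9
0 9 5 → max 9
9 5 11 → max 11
5 11 9 → max 11
11 9 13 → max 13
9 13 13 → max 13
13 13 5 → max 13
13 5 0 → max 13
5 0 15 → max 15  ≥ 15 ✓
0 15 2 → max 15  ≥ 15 ✓
15 2 7 → max 15  ≥ 15 ✓
11 windows satisfy the condition.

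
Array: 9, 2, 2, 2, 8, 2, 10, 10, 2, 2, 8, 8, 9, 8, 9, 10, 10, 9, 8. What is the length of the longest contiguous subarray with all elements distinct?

3

[9] len 1
[9, 2] len 2
[2] len 1
[2] len 1
[2, 8] len 2
[8, 2] len 2
[8, 2, 10] len 3
[10] len 1
[10, 2] len 2
[2] len 1
[2, 8] len 2
[8] len 1
[8, 9] len 2
[9, 8] len 2
[8, 9] len 2
[8, 9, 10] len 3
[10] len 1
[10, 9] len 2
[10, 9, 8] len 3
Longest all-distinct length: 3.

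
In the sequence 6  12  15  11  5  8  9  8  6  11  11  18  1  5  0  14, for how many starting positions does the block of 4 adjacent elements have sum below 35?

(6, 12, 15, 11) → sum 44
(12, 15, 11, 5) → sum 43
(15, 11, 5, 8) → sum 39
(11, 5, 8, 9) → sum 33  < 35 ✓
(5, 8, 9, 8) → sum 30  < 35 ✓
(8, 9, 8, 6) → sum 31  < 35 ✓
(9, 8, 6, 11) → sum 34  < 35 ✓
(8, 6, 11, 11) → sum 36
(6, 11, 11, 18) → sum 46
(11, 11, 18, 1) → sum 41
(11, 18, 1, 5) → sum 35
(18, 1, 5, 0) → sum 24  < 35 ✓
(1, 5, 0, 14) → sum 20  < 35 ✓
6 windows satisfy the condition.

6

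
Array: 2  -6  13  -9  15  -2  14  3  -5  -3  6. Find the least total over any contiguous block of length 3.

-5

(2, -6, 13) → sum 9
(-6, 13, -9) → sum -2
(13, -9, 15) → sum 19
(-9, 15, -2) → sum 4
(15, -2, 14) → sum 27
(-2, 14, 3) → sum 15
(14, 3, -5) → sum 12
(3, -5, -3) → sum -5
(-5, -3, 6) → sum -2
Least of these is -5.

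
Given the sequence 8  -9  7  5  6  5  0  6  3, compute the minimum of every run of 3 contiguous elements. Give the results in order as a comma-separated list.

-9, -9, 5, 5, 0, 0, 0

8 -9 7 → min -9
-9 7 5 → min -9
7 5 6 → min 5
5 6 5 → min 5
6 5 0 → min 0
5 0 6 → min 0
0 6 3 → min 0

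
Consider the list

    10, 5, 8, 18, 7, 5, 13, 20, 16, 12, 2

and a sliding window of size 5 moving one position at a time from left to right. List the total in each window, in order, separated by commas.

10 5 8 18 7 → sum 48
5 8 18 7 5 → sum 43
8 18 7 5 13 → sum 51
18 7 5 13 20 → sum 63
7 5 13 20 16 → sum 61
5 13 20 16 12 → sum 66
13 20 16 12 2 → sum 63

48, 43, 51, 63, 61, 66, 63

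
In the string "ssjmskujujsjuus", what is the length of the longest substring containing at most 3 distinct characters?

add s: window [s] (1 distinct), len 1
add s: window [s, s] (1 distinct), len 2
add j: window [s, s, j] (2 distinct), len 3
add m: window [s, s, j, m] (3 distinct), len 4
add s: window [s, s, j, m, s] (3 distinct), len 5
add k: window [m, s, k] (3 distinct), len 3
add u: window [s, k, u] (3 distinct), len 3
add j: window [k, u, j] (3 distinct), len 3
add u: window [k, u, j, u] (3 distinct), len 4
add j: window [k, u, j, u, j] (3 distinct), len 5
add s: window [u, j, u, j, s] (3 distinct), len 5
add j: window [u, j, u, j, s, j] (3 distinct), len 6
add u: window [u, j, u, j, s, j, u] (3 distinct), len 7
add u: window [u, j, u, j, s, j, u, u] (3 distinct), len 8
add s: window [u, j, u, j, s, j, u, u, s] (3 distinct), len 9
Longest length with ≤3 distinct: 9.

9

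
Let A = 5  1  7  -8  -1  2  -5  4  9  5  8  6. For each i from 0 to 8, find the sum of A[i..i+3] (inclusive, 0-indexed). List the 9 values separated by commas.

5 1 7 -8 → sum 5
1 7 -8 -1 → sum -1
7 -8 -1 2 → sum 0
-8 -1 2 -5 → sum -12
-1 2 -5 4 → sum 0
2 -5 4 9 → sum 10
-5 4 9 5 → sum 13
4 9 5 8 → sum 26
9 5 8 6 → sum 28

5, -1, 0, -12, 0, 10, 13, 26, 28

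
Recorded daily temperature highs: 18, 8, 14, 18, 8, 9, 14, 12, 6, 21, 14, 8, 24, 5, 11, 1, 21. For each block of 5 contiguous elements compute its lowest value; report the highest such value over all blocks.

Window mins for each of the 13 positions:
18 8 14 18 8 → min 8
8 14 18 8 9 → min 8
14 18 8 9 14 → min 8
18 8 9 14 12 → min 8
8 9 14 12 6 → min 6
9 14 12 6 21 → min 6
14 12 6 21 14 → min 6
12 6 21 14 8 → min 6
6 21 14 8 24 → min 6
21 14 8 24 5 → min 5
14 8 24 5 11 → min 5
8 24 5 11 1 → min 1
24 5 11 1 21 → min 1
Highest of these is 8.

8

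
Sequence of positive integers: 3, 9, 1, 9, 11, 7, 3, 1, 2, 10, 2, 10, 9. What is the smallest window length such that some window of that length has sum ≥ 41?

7

Extend right; whenever the sum reaches 41, record the length and shrink from the left:
add 3: running sum 3 < 41
add 9: running sum 12 < 41
add 1: running sum 13 < 41
add 9: running sum 22 < 41
add 11: running sum 33 < 41
add 7: running sum 40 < 41
add 3: shortest ending here [3, 9, 1, 9, 11, 7, 3] sum 43, len 7
add 1: shortest ending here [9, 1, 9, 11, 7, 3, 1] sum 41, len 7
add 2: shortest ending here [9, 1, 9, 11, 7, 3, 1, 2] sum 43, len 8
add 10: shortest ending here [9, 11, 7, 3, 1, 2, 10] sum 43, len 7
add 2: shortest ending here [9, 11, 7, 3, 1, 2, 10, 2] sum 45, len 8
add 10: shortest ending here [11, 7, 3, 1, 2, 10, 2, 10] sum 46, len 8
add 9: shortest ending here [7, 3, 1, 2, 10, 2, 10, 9] sum 44, len 8
Shortest qualifying length: 7.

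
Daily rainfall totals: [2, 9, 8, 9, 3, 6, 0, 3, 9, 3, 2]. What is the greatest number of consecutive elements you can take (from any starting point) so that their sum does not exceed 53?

10

[2] sum 2 len 1
[2, 9] sum 11 len 2
[2, 9, 8] sum 19 len 3
[2, 9, 8, 9] sum 28 len 4
[2, 9, 8, 9, 3] sum 31 len 5
[2, 9, 8, 9, 3, 6] sum 37 len 6
[2, 9, 8, 9, 3, 6, 0] sum 37 len 7
[2, 9, 8, 9, 3, 6, 0, 3] sum 40 len 8
[2, 9, 8, 9, 3, 6, 0, 3, 9] sum 49 len 9
[2, 9, 8, 9, 3, 6, 0, 3, 9, 3] sum 52 len 10
[9, 8, 9, 3, 6, 0, 3, 9, 3, 2] sum 52 len 10
Longest length seen: 10.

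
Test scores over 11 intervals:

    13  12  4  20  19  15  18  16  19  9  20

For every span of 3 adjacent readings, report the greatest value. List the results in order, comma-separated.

(13, 12, 4) → max 13
(12, 4, 20) → max 20
(4, 20, 19) → max 20
(20, 19, 15) → max 20
(19, 15, 18) → max 19
(15, 18, 16) → max 18
(18, 16, 19) → max 19
(16, 19, 9) → max 19
(19, 9, 20) → max 20

13, 20, 20, 20, 19, 18, 19, 19, 20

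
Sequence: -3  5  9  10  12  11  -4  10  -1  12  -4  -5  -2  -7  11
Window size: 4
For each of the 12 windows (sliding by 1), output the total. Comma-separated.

Sliding a size-4 window across the 15 values:
(-3, 5, 9, 10) → sum 21
(5, 9, 10, 12) → sum 36
(9, 10, 12, 11) → sum 42
(10, 12, 11, -4) → sum 29
(12, 11, -4, 10) → sum 29
(11, -4, 10, -1) → sum 16
(-4, 10, -1, 12) → sum 17
(10, -1, 12, -4) → sum 17
(-1, 12, -4, -5) → sum 2
(12, -4, -5, -2) → sum 1
(-4, -5, -2, -7) → sum -18
(-5, -2, -7, 11) → sum -3

21, 36, 42, 29, 29, 16, 17, 17, 2, 1, -18, -3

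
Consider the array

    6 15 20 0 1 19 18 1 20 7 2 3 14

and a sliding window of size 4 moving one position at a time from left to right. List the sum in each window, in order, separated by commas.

41, 36, 40, 38, 39, 58, 46, 30, 32, 26

[6, 15, 20, 0] → sum 41
[15, 20, 0, 1] → sum 36
[20, 0, 1, 19] → sum 40
[0, 1, 19, 18] → sum 38
[1, 19, 18, 1] → sum 39
[19, 18, 1, 20] → sum 58
[18, 1, 20, 7] → sum 46
[1, 20, 7, 2] → sum 30
[20, 7, 2, 3] → sum 32
[7, 2, 3, 14] → sum 26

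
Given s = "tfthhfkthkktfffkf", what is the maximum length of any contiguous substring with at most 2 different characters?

5

[t] 1 distinct, len 1
[t, f] 2 distinct, len 2
[t, f, t] 2 distinct, len 3
[t, h] 2 distinct, len 2
[t, h, h] 2 distinct, len 3
[h, h, f] 2 distinct, len 3
[f, k] 2 distinct, len 2
[k, t] 2 distinct, len 2
[t, h] 2 distinct, len 2
[h, k] 2 distinct, len 2
[h, k, k] 2 distinct, len 3
[k, k, t] 2 distinct, len 3
[t, f] 2 distinct, len 2
[t, f, f] 2 distinct, len 3
[t, f, f, f] 2 distinct, len 4
[f, f, f, k] 2 distinct, len 4
[f, f, f, k, f] 2 distinct, len 5
Longest length with ≤2 distinct: 5.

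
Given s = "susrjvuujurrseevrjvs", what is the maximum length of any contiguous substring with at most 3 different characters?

Extend right; when distinct count exceeds 3, shrink from the left:
add s: window [s] (1 distinct), len 1
add u: window [s, u] (2 distinct), len 2
add s: window [s, u, s] (2 distinct), len 3
add r: window [s, u, s, r] (3 distinct), len 4
add j: window [s, r, j] (3 distinct), len 3
add v: window [r, j, v] (3 distinct), len 3
add u: window [j, v, u] (3 distinct), len 3
add u: window [j, v, u, u] (3 distinct), len 4
add j: window [j, v, u, u, j] (3 distinct), len 5
add u: window [j, v, u, u, j, u] (3 distinct), len 6
add r: window [u, u, j, u, r] (3 distinct), len 5
add r: window [u, u, j, u, r, r] (3 distinct), len 6
add s: window [u, r, r, s] (3 distinct), len 4
add e: window [r, r, s, e] (3 distinct), len 4
add e: window [r, r, s, e, e] (3 distinct), len 5
add v: window [s, e, e, v] (3 distinct), len 4
add r: window [e, e, v, r] (3 distinct), len 4
add j: window [v, r, j] (3 distinct), len 3
add v: window [v, r, j, v] (3 distinct), len 4
add s: window [j, v, s] (3 distinct), len 3
Longest length with ≤3 distinct: 6.

6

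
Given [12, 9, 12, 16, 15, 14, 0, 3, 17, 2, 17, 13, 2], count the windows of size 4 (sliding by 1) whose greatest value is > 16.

(12, 9, 12, 16) → max 16
(9, 12, 16, 15) → max 16
(12, 16, 15, 14) → max 16
(16, 15, 14, 0) → max 16
(15, 14, 0, 3) → max 15
(14, 0, 3, 17) → max 17  > 16 ✓
(0, 3, 17, 2) → max 17  > 16 ✓
(3, 17, 2, 17) → max 17  > 16 ✓
(17, 2, 17, 13) → max 17  > 16 ✓
(2, 17, 13, 2) → max 17  > 16 ✓
5 windows satisfy the condition.

5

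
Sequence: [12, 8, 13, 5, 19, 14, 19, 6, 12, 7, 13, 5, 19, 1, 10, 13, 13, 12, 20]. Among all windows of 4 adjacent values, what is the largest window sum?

(12, 8, 13, 5) → sum 38
(8, 13, 5, 19) → sum 45
(13, 5, 19, 14) → sum 51
(5, 19, 14, 19) → sum 57
(19, 14, 19, 6) → sum 58
(14, 19, 6, 12) → sum 51
(19, 6, 12, 7) → sum 44
(6, 12, 7, 13) → sum 38
(12, 7, 13, 5) → sum 37
(7, 13, 5, 19) → sum 44
(13, 5, 19, 1) → sum 38
(5, 19, 1, 10) → sum 35
(19, 1, 10, 13) → sum 43
(1, 10, 13, 13) → sum 37
(10, 13, 13, 12) → sum 48
(13, 13, 12, 20) → sum 58
Largest of these is 58.

58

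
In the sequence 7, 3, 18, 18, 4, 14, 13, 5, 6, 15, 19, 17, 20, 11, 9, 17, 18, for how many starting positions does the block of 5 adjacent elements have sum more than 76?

7 3 18 18 4 → sum 50
3 18 18 4 14 → sum 57
18 18 4 14 13 → sum 67
18 4 14 13 5 → sum 54
4 14 13 5 6 → sum 42
14 13 5 6 15 → sum 53
13 5 6 15 19 → sum 58
5 6 15 19 17 → sum 62
6 15 19 17 20 → sum 77  > 76 ✓
15 19 17 20 11 → sum 82  > 76 ✓
19 17 20 11 9 → sum 76
17 20 11 9 17 → sum 74
20 11 9 17 18 → sum 75
2 windows satisfy the condition.

2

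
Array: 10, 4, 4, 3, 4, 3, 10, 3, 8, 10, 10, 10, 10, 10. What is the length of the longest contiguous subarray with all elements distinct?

3

[10] len 1
[10, 4] len 2
[4] len 1
[4, 3] len 2
[3, 4] len 2
[4, 3] len 2
[4, 3, 10] len 3
[10, 3] len 2
[10, 3, 8] len 3
[3, 8, 10] len 3
[10] len 1
[10] len 1
[10] len 1
[10] len 1
Longest all-distinct length: 3.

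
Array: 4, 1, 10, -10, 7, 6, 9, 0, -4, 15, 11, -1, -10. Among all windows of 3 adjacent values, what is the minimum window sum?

0

[4, 1, 10] → sum 15
[1, 10, -10] → sum 1
[10, -10, 7] → sum 7
[-10, 7, 6] → sum 3
[7, 6, 9] → sum 22
[6, 9, 0] → sum 15
[9, 0, -4] → sum 5
[0, -4, 15] → sum 11
[-4, 15, 11] → sum 22
[15, 11, -1] → sum 25
[11, -1, -10] → sum 0
Minimum of these is 0.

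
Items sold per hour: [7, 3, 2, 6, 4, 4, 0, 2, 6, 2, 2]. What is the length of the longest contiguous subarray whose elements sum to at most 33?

10

add 7: [7] sum 7, len 1
add 3: [7, 3] sum 10, len 2
add 2: [7, 3, 2] sum 12, len 3
add 6: [7, 3, 2, 6] sum 18, len 4
add 4: [7, 3, 2, 6, 4] sum 22, len 5
add 4: [7, 3, 2, 6, 4, 4] sum 26, len 6
add 0: [7, 3, 2, 6, 4, 4, 0] sum 26, len 7
add 2: [7, 3, 2, 6, 4, 4, 0, 2] sum 28, len 8
add 6: [3, 2, 6, 4, 4, 0, 2, 6] sum 27, len 8
add 2: [3, 2, 6, 4, 4, 0, 2, 6, 2] sum 29, len 9
add 2: [3, 2, 6, 4, 4, 0, 2, 6, 2, 2] sum 31, len 10
Longest length seen: 10.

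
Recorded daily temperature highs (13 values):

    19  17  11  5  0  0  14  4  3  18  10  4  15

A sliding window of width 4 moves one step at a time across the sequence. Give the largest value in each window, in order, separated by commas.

Sliding a size-4 window across the 13 values:
[19, 17, 11, 5] → max 19
[17, 11, 5, 0] → max 17
[11, 5, 0, 0] → max 11
[5, 0, 0, 14] → max 14
[0, 0, 14, 4] → max 14
[0, 14, 4, 3] → max 14
[14, 4, 3, 18] → max 18
[4, 3, 18, 10] → max 18
[3, 18, 10, 4] → max 18
[18, 10, 4, 15] → max 18

19, 17, 11, 14, 14, 14, 18, 18, 18, 18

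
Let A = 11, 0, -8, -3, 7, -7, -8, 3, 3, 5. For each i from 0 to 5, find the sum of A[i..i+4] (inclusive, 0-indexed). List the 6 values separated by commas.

7, -11, -19, -8, -2, -4

11 0 -8 -3 7 → sum 7
0 -8 -3 7 -7 → sum -11
-8 -3 7 -7 -8 → sum -19
-3 7 -7 -8 3 → sum -8
7 -7 -8 3 3 → sum -2
-7 -8 3 3 5 → sum -4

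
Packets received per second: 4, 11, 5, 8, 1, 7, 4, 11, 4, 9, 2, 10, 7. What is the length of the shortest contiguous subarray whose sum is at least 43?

add 4: running sum 4 < 43
add 11: running sum 15 < 43
add 5: running sum 20 < 43
add 8: running sum 28 < 43
add 1: running sum 29 < 43
add 7: running sum 36 < 43
add 4: running sum 40 < 43
end 7: [11, 5, 8, 1, 7, 4, 11] sum 47, len 7
end 8: [11, 5, 8, 1, 7, 4, 11, 4] sum 51, len 8
end 9: [8, 1, 7, 4, 11, 4, 9] sum 44, len 7
end 10: [8, 1, 7, 4, 11, 4, 9, 2] sum 46, len 8
end 11: [7, 4, 11, 4, 9, 2, 10] sum 47, len 7
end 12: [11, 4, 9, 2, 10, 7] sum 43, len 6
Shortest qualifying length: 6.

6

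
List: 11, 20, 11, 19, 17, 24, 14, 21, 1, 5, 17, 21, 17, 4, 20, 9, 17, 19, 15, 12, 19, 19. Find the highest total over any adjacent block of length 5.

11 20 11 19 17 → sum 78
20 11 19 17 24 → sum 91
11 19 17 24 14 → sum 85
19 17 24 14 21 → sum 95
17 24 14 21 1 → sum 77
24 14 21 1 5 → sum 65
14 21 1 5 17 → sum 58
21 1 5 17 21 → sum 65
1 5 17 21 17 → sum 61
5 17 21 17 4 → sum 64
17 21 17 4 20 → sum 79
21 17 4 20 9 → sum 71
17 4 20 9 17 → sum 67
4 20 9 17 19 → sum 69
20 9 17 19 15 → sum 80
9 17 19 15 12 → sum 72
17 19 15 12 19 → sum 82
19 15 12 19 19 → sum 84
Highest of these is 95.

95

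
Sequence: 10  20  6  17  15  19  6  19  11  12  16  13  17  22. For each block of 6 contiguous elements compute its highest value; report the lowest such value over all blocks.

19

(10, 20, 6, 17, 15, 19) → max 20
(20, 6, 17, 15, 19, 6) → max 20
(6, 17, 15, 19, 6, 19) → max 19
(17, 15, 19, 6, 19, 11) → max 19
(15, 19, 6, 19, 11, 12) → max 19
(19, 6, 19, 11, 12, 16) → max 19
(6, 19, 11, 12, 16, 13) → max 19
(19, 11, 12, 16, 13, 17) → max 19
(11, 12, 16, 13, 17, 22) → max 22
Lowest of these is 19.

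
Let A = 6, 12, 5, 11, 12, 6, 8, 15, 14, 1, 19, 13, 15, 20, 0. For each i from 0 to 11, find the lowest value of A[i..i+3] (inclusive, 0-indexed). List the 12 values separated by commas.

(6, 12, 5, 11) → min 5
(12, 5, 11, 12) → min 5
(5, 11, 12, 6) → min 5
(11, 12, 6, 8) → min 6
(12, 6, 8, 15) → min 6
(6, 8, 15, 14) → min 6
(8, 15, 14, 1) → min 1
(15, 14, 1, 19) → min 1
(14, 1, 19, 13) → min 1
(1, 19, 13, 15) → min 1
(19, 13, 15, 20) → min 13
(13, 15, 20, 0) → min 0

5, 5, 5, 6, 6, 6, 1, 1, 1, 1, 13, 0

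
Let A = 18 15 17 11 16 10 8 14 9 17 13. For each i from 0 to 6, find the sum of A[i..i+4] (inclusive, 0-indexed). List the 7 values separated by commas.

18 15 17 11 16 → sum 77
15 17 11 16 10 → sum 69
17 11 16 10 8 → sum 62
11 16 10 8 14 → sum 59
16 10 8 14 9 → sum 57
10 8 14 9 17 → sum 58
8 14 9 17 13 → sum 61

77, 69, 62, 59, 57, 58, 61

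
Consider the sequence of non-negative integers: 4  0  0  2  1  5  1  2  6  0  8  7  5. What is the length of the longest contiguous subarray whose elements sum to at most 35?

11

add 4: [4] sum 4, len 1
add 0: [4, 0] sum 4, len 2
add 0: [4, 0, 0] sum 4, len 3
add 2: [4, 0, 0, 2] sum 6, len 4
add 1: [4, 0, 0, 2, 1] sum 7, len 5
add 5: [4, 0, 0, 2, 1, 5] sum 12, len 6
add 1: [4, 0, 0, 2, 1, 5, 1] sum 13, len 7
add 2: [4, 0, 0, 2, 1, 5, 1, 2] sum 15, len 8
add 6: [4, 0, 0, 2, 1, 5, 1, 2, 6] sum 21, len 9
add 0: [4, 0, 0, 2, 1, 5, 1, 2, 6, 0] sum 21, len 10
add 8: [4, 0, 0, 2, 1, 5, 1, 2, 6, 0, 8] sum 29, len 11
add 7: [0, 0, 2, 1, 5, 1, 2, 6, 0, 8, 7] sum 32, len 11
add 5: [1, 5, 1, 2, 6, 0, 8, 7, 5] sum 35, len 9
Longest length seen: 11.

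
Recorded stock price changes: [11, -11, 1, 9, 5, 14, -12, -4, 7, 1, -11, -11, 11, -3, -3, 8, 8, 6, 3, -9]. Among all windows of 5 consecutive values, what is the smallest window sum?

[11, -11, 1, 9, 5] → sum 15
[-11, 1, 9, 5, 14] → sum 18
[1, 9, 5, 14, -12] → sum 17
[9, 5, 14, -12, -4] → sum 12
[5, 14, -12, -4, 7] → sum 10
[14, -12, -4, 7, 1] → sum 6
[-12, -4, 7, 1, -11] → sum -19
[-4, 7, 1, -11, -11] → sum -18
[7, 1, -11, -11, 11] → sum -3
[1, -11, -11, 11, -3] → sum -13
[-11, -11, 11, -3, -3] → sum -17
[-11, 11, -3, -3, 8] → sum 2
[11, -3, -3, 8, 8] → sum 21
[-3, -3, 8, 8, 6] → sum 16
[-3, 8, 8, 6, 3] → sum 22
[8, 8, 6, 3, -9] → sum 16
Smallest of these is -19.

-19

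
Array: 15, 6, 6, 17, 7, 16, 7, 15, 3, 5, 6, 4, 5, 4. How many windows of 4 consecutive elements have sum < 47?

10

[15, 6, 6, 17] → sum 44  < 47 ✓
[6, 6, 17, 7] → sum 36  < 47 ✓
[6, 17, 7, 16] → sum 46  < 47 ✓
[17, 7, 16, 7] → sum 47
[7, 16, 7, 15] → sum 45  < 47 ✓
[16, 7, 15, 3] → sum 41  < 47 ✓
[7, 15, 3, 5] → sum 30  < 47 ✓
[15, 3, 5, 6] → sum 29  < 47 ✓
[3, 5, 6, 4] → sum 18  < 47 ✓
[5, 6, 4, 5] → sum 20  < 47 ✓
[6, 4, 5, 4] → sum 19  < 47 ✓
10 windows satisfy the condition.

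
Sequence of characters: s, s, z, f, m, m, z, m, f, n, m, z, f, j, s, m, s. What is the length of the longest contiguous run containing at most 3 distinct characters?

7

[s] 1 distinct, len 1
[s, s] 1 distinct, len 2
[s, s, z] 2 distinct, len 3
[s, s, z, f] 3 distinct, len 4
[z, f, m] 3 distinct, len 3
[z, f, m, m] 3 distinct, len 4
[z, f, m, m, z] 3 distinct, len 5
[z, f, m, m, z, m] 3 distinct, len 6
[z, f, m, m, z, m, f] 3 distinct, len 7
[m, f, n] 3 distinct, len 3
[m, f, n, m] 3 distinct, len 4
[n, m, z] 3 distinct, len 3
[m, z, f] 3 distinct, len 3
[z, f, j] 3 distinct, len 3
[f, j, s] 3 distinct, len 3
[j, s, m] 3 distinct, len 3
[j, s, m, s] 3 distinct, len 4
Longest length with ≤3 distinct: 7.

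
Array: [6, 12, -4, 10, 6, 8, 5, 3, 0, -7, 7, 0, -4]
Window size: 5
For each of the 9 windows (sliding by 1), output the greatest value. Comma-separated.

12, 12, 10, 10, 8, 8, 7, 7, 7

[6, 12, -4, 10, 6] → max 12
[12, -4, 10, 6, 8] → max 12
[-4, 10, 6, 8, 5] → max 10
[10, 6, 8, 5, 3] → max 10
[6, 8, 5, 3, 0] → max 8
[8, 5, 3, 0, -7] → max 8
[5, 3, 0, -7, 7] → max 7
[3, 0, -7, 7, 0] → max 7
[0, -7, 7, 0, -4] → max 7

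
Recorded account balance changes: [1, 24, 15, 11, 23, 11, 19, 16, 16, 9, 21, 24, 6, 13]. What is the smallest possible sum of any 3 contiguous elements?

40

Window sums for each of the 12 positions:
1 24 15 → sum 40
24 15 11 → sum 50
15 11 23 → sum 49
11 23 11 → sum 45
23 11 19 → sum 53
11 19 16 → sum 46
19 16 16 → sum 51
16 16 9 → sum 41
16 9 21 → sum 46
9 21 24 → sum 54
21 24 6 → sum 51
24 6 13 → sum 43
Smallest of these is 40.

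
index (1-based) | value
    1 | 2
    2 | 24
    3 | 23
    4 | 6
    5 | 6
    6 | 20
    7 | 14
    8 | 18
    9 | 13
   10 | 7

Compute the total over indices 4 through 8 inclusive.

64

Elements at indices 4..8: 6, 6, 20, 14, 18
sum(6, 6, 20, 14, 18) = 64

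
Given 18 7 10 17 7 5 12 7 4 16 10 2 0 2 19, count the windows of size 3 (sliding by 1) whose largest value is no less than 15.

8

(18, 7, 10) → max 18  ≥ 15 ✓
(7, 10, 17) → max 17  ≥ 15 ✓
(10, 17, 7) → max 17  ≥ 15 ✓
(17, 7, 5) → max 17  ≥ 15 ✓
(7, 5, 12) → max 12
(5, 12, 7) → max 12
(12, 7, 4) → max 12
(7, 4, 16) → max 16  ≥ 15 ✓
(4, 16, 10) → max 16  ≥ 15 ✓
(16, 10, 2) → max 16  ≥ 15 ✓
(10, 2, 0) → max 10
(2, 0, 2) → max 2
(0, 2, 19) → max 19  ≥ 15 ✓
8 windows satisfy the condition.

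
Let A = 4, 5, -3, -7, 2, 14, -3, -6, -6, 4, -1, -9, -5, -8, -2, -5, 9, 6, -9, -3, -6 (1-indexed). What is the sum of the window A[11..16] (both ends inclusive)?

-30

Elements at indices 11..16: -1, -9, -5, -8, -2, -5
sum(-1, -9, -5, -8, -2, -5) = -30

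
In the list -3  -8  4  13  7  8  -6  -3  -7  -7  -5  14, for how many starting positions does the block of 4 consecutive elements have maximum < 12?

4

[-3, -8, 4, 13] → max 13
[-8, 4, 13, 7] → max 13
[4, 13, 7, 8] → max 13
[13, 7, 8, -6] → max 13
[7, 8, -6, -3] → max 8  < 12 ✓
[8, -6, -3, -7] → max 8  < 12 ✓
[-6, -3, -7, -7] → max -3  < 12 ✓
[-3, -7, -7, -5] → max -3  < 12 ✓
[-7, -7, -5, 14] → max 14
4 windows satisfy the condition.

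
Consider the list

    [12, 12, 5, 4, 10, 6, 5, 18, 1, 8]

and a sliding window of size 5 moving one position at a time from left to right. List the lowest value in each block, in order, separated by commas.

4, 4, 4, 4, 1, 1

Sliding a size-5 window across the 10 values:
[12, 12, 5, 4, 10] → min 4
[12, 5, 4, 10, 6] → min 4
[5, 4, 10, 6, 5] → min 4
[4, 10, 6, 5, 18] → min 4
[10, 6, 5, 18, 1] → min 1
[6, 5, 18, 1, 8] → min 1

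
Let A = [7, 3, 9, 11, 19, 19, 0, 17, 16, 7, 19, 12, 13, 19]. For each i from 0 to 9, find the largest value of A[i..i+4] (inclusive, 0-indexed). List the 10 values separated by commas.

19, 19, 19, 19, 19, 19, 19, 19, 19, 19

Sliding a size-5 window across the 14 values:
[7, 3, 9, 11, 19] → max 19
[3, 9, 11, 19, 19] → max 19
[9, 11, 19, 19, 0] → max 19
[11, 19, 19, 0, 17] → max 19
[19, 19, 0, 17, 16] → max 19
[19, 0, 17, 16, 7] → max 19
[0, 17, 16, 7, 19] → max 19
[17, 16, 7, 19, 12] → max 19
[16, 7, 19, 12, 13] → max 19
[7, 19, 12, 13, 19] → max 19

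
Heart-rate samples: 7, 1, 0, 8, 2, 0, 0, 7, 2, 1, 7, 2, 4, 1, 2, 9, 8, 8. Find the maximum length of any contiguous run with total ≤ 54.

Extend to the right; shrink from the left whenever the sum exceeds 54:
→ 7: sum 7, len 1
→ 1: sum 8, len 2
→ 0: sum 8, len 3
→ 8: sum 16, len 4
→ 2: sum 18, len 5
→ 0: sum 18, len 6
→ 0: sum 18, len 7
→ 7: sum 25, len 8
→ 2: sum 27, len 9
→ 1: sum 28, len 10
→ 7: sum 35, len 11
→ 2: sum 37, len 12
→ 4: sum 41, len 13
→ 1: sum 42, len 14
→ 2: sum 44, len 15
→ 9: sum 53, len 16
→ 8 (dropped 7): sum 54, len 16
→ 8 (dropped 1, 0, 8): sum 53, len 14
Longest length seen: 16.

16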